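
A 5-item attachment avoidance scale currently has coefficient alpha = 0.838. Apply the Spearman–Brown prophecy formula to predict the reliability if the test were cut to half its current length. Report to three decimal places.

predicted reliability = 0.721

Length factor m = 1/2
α' = m·α / (1 − (1−m)·α)
   = 1/2 × 0.838 / (1 − (1 − 1/2) × 0.838)
   = 0.4190 / 0.5810 = 0.721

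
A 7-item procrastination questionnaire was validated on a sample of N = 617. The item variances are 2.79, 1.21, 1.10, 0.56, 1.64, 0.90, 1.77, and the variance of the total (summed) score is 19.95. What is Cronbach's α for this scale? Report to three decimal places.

Cronbach's α = 0.584

Σσ²ᵢ = 2.79 + 1.21 + 1.10 + 0.56 + 1.64 + 0.90 + 1.77 = 9.97
α = (k/(k−1))·(1 − Σσ²ᵢ/σ²_T) = (7/6)·(1 − 9.97/19.95) = 0.584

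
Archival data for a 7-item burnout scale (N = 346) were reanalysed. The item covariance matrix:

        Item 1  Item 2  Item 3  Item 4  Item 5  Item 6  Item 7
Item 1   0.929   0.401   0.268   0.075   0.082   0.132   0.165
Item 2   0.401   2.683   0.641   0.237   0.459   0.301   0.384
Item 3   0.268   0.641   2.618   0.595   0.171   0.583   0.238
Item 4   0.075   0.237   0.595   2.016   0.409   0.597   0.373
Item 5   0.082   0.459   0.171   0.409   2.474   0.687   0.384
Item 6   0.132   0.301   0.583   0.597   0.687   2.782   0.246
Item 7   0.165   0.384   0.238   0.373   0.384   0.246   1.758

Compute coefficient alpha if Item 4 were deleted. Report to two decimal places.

Remaining items: Item 1, Item 2, Item 3, Item 5, Item 6, Item 7 (k = 6).
sum of item variances = 0.929 + 2.683 + 2.618 + 2.474 + 2.782 + 1.758 = 13.244
total variance = 13.244 + 2 × 5.142 = 23.528
α (item deleted) = (6/5)·(1 − 13.244/23.528) = 0.52

coefficient alpha = 0.52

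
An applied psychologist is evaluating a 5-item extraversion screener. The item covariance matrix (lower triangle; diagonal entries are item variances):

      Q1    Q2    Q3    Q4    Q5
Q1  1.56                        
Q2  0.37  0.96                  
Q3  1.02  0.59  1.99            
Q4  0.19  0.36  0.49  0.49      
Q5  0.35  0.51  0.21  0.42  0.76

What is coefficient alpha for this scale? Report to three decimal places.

coefficient alpha = 0.763

Σσᵢ² = 1.56 + 0.96 + 1.99 + 0.49 + 0.76 = 5.76
Sum of off-diagonal covariances = 4.51
σ²_T = 5.76 + 2 × 4.51 = 14.78
α = (k/(k−1))·(1 − Σσᵢ²/σ²_T) = (5/4)·(1 − 5.76/14.78) = 0.763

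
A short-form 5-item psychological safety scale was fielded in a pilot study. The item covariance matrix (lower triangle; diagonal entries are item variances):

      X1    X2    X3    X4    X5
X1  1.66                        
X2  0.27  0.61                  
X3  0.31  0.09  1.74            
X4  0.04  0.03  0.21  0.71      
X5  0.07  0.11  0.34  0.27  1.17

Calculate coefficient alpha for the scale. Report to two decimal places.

α = 0.46

Σσᵢ² = 1.66 + 0.61 + 1.74 + 0.71 + 1.17 = 5.89
Sum of the distinct covariances = 1.74
σ²_T = 5.89 + 2 × 1.74 = 9.37
α = (k/(k−1))·(1 − Σσᵢ²/σ²_T) = (5/4)·(1 − 5.89/9.37) = 0.46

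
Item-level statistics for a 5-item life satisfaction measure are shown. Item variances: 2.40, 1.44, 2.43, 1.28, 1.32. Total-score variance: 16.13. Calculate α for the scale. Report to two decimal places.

α = 0.56

ΣVar(i) = 2.40 + 1.44 + 2.43 + 1.28 + 1.32 = 8.87
α = (k/(k−1))·(1 − ΣVar(i)/Var(T)) = (5/4)·(1 − 8.87/16.13) = 0.56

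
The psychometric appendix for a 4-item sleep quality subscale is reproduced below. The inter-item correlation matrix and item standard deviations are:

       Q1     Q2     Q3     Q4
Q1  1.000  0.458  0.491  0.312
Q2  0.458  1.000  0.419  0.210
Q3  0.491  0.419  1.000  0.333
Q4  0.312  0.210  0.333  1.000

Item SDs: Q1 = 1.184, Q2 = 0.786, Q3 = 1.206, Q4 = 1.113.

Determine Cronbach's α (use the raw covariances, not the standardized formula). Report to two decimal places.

α = 0.70

Σσ²ᵢ = 1.184² + 0.786² + 1.206² + 1.113² = 4.7129
Covariances σ_ij = r_ij · s_i · s_j:
  σ(Q1,Q2) = 0.458 × 1.184 × 0.786 = 0.4262
  σ(Q1,Q3) = 0.491 × 1.184 × 1.206 = 0.7011
  σ(Q1,Q4) = 0.312 × 1.184 × 1.113 = 0.4112
  σ(Q2,Q3) = 0.419 × 0.786 × 1.206 = 0.3972
  σ(Q2,Q4) = 0.210 × 0.786 × 1.113 = 0.1837
  σ(Q3,Q4) = 0.333 × 1.206 × 1.113 = 0.4470
σ²_T = Σσ²ᵢ + 2·Σσ_ij = 4.7129 + 2 × 2.5664 = 9.8457
α = (4/3)·(1 − 4.7129/9.8457) = 0.70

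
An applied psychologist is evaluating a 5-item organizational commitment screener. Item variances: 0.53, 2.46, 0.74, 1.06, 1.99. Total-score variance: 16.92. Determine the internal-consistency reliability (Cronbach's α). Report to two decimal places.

ΣVar(i) = 0.53 + 2.46 + 0.74 + 1.06 + 1.99 = 6.78
α = (k/(k−1))·(1 − ΣVar(i)/total variance) = (5/4)·(1 − 6.78/16.92) = 0.75

Cronbach's α = 0.75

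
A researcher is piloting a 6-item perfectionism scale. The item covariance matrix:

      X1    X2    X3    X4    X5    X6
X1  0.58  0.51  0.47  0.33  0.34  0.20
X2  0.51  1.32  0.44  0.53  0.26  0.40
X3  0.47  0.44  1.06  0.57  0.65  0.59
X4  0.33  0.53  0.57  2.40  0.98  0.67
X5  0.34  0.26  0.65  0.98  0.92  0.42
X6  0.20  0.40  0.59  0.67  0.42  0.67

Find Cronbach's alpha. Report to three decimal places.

Σσᵢ² = 0.58 + 1.32 + 1.06 + 2.40 + 0.92 + 0.67 = 6.95
Σ_{i<j} σ_ij = 7.36
total variance = 6.95 + 2 × 7.36 = 21.67
α = (k/(k−1))·(1 − Σσᵢ²/total variance) = (6/5)·(1 − 6.95/21.67) = 0.815

Cronbach's alpha = 0.815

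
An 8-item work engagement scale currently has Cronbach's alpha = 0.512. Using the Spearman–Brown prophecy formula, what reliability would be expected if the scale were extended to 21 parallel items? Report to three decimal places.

predicted reliability = 0.734

Length factor m = 21/8 = 2.6250
α' = m·α / (1 + (m−1)·α)
   = 21/8 × 0.512 / (1 + (21/8 − 1) × 0.512)
   = 1.3440 / 1.8320 = 0.734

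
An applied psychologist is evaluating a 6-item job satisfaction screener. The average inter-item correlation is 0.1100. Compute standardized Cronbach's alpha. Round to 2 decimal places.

α = 0.43

Standardized α = k·r̄ / (1 + (k−1)·r̄) = 6 × 0.1100 / (1 + 5 × 0.1100)
  = 0.6600 / 1.5500 = 0.43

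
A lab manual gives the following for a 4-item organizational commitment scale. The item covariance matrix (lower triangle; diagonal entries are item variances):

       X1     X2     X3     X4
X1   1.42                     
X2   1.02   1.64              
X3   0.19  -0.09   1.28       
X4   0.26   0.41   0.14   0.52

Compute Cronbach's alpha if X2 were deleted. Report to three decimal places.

Cronbach's alpha = 0.402

Remaining items: X1, X3, X4 (k = 3).
Σσᵢ² = 1.42 + 1.28 + 0.52 = 3.22
σ²_T = 3.22 + 2 × 0.59 = 4.40
α (item deleted) = (3/2)·(1 − 3.22/4.40) = 0.402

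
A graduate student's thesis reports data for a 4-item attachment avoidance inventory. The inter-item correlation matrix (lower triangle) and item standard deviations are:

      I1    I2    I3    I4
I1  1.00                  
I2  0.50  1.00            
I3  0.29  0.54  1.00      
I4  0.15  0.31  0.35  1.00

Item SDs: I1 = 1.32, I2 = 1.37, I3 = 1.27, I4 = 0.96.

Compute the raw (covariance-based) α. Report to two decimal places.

α = 0.70

Σσ²ᵢ = 1.32² + 1.37² + 1.27² + 0.96² = 6.1538
Covariances σ_ij = r_ij · s_i · s_j:
  σ(I1,I2) = 0.50 × 1.32 × 1.37 = 0.9042
  σ(I1,I3) = 0.29 × 1.32 × 1.27 = 0.4862
  σ(I1,I4) = 0.15 × 1.32 × 0.96 = 0.1901
  σ(I2,I3) = 0.54 × 1.37 × 1.27 = 0.9395
  σ(I2,I4) = 0.31 × 1.37 × 0.96 = 0.4077
  σ(I3,I4) = 0.35 × 1.27 × 0.96 = 0.4267
σ²_T = Σσ²ᵢ + 2·Σσ_ij = 6.1538 + 2 × 3.3544 = 12.8626
α = (4/3)·(1 − 6.1538/12.8626) = 0.70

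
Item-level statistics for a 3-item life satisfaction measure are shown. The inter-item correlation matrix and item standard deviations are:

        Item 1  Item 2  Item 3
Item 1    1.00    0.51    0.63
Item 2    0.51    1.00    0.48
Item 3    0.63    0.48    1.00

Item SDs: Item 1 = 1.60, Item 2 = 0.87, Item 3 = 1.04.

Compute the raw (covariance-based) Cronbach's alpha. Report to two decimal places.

Cronbach's alpha = 0.75

Σσ²ᵢ = 1.60² + 0.87² + 1.04² = 4.3985
Covariances σ_ij = r_ij · s_i · s_j:
  σ(Item 1,Item 2) = 0.51 × 1.60 × 0.87 = 0.7099
  σ(Item 1,Item 3) = 0.63 × 1.60 × 1.04 = 1.0483
  σ(Item 2,Item 3) = 0.48 × 0.87 × 1.04 = 0.4343
σ²_T = Σσ²ᵢ + 2·Σσ_ij = 4.3985 + 2 × 2.1925 = 8.7835
α = (3/2)·(1 − 4.3985/8.7835) = 0.75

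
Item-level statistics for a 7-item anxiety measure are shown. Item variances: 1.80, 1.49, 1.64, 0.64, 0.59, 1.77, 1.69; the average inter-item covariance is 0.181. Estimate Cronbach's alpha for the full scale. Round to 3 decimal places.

ΣVar(i) = 1.80 + 1.49 + 1.64 + 0.64 + 0.59 + 1.77 + 1.69 = 9.62
Sum of the 21 distinct covariances = 21 × 0.181 = 3.801
Var(T) = ΣVar(i) + 2·Σcov = 9.62 + 2 × 3.801 = 17.222
α = (7/6)·(1 − 9.62/17.222) = 0.515

α = 0.515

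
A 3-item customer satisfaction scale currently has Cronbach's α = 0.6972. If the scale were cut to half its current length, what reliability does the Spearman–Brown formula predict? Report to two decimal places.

predicted reliability = 0.54

Length factor m = 1/2
α' = m·α / (1 − (1−m)·α)
   = 1/2 × 0.6972 / (1 − (1 − 1/2) × 0.6972)
   = 0.3486 / 0.6514 = 0.54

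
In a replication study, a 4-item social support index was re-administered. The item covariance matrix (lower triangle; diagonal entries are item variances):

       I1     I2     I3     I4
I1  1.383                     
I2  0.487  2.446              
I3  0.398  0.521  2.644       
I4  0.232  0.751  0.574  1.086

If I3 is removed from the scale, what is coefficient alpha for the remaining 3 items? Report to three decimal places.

coefficient alpha = 0.561

Remaining items: I1, I2, I4 (k = 3).
sum of item variances = 1.383 + 2.446 + 1.086 = 4.915
total variance = 4.915 + 2 × 1.470 = 7.855
α (item deleted) = (3/2)·(1 − 4.915/7.855) = 0.561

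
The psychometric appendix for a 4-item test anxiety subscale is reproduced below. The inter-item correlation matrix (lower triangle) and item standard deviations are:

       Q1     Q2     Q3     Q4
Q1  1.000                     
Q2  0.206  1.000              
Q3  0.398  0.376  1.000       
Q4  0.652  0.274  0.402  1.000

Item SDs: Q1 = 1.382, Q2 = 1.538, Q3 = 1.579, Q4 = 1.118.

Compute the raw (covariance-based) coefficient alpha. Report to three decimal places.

α = 0.698

Σσ²ᵢ = 1.382² + 1.538² + 1.579² + 1.118² = 8.0185
Covariances σ_ij = r_ij · s_i · s_j:
  σ(Q1,Q2) = 0.206 × 1.382 × 1.538 = 0.4379
  σ(Q1,Q3) = 0.398 × 1.382 × 1.579 = 0.8685
  σ(Q1,Q4) = 0.652 × 1.382 × 1.118 = 1.0074
  σ(Q2,Q3) = 0.376 × 1.538 × 1.579 = 0.9131
  σ(Q2,Q4) = 0.274 × 1.538 × 1.118 = 0.4711
  σ(Q3,Q4) = 0.402 × 1.579 × 1.118 = 0.7097
σ²_T = Σσ²ᵢ + 2·Σσ_ij = 8.0185 + 2 × 4.4077 = 16.8339
α = (4/3)·(1 − 8.0185/16.8339) = 0.698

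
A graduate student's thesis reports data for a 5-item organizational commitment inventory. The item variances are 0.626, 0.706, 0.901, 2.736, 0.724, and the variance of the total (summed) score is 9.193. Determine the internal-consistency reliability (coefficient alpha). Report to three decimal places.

α = 0.476

sum of item variances = 0.626 + 0.706 + 0.901 + 2.736 + 0.724 = 5.693
α = (k/(k−1))·(1 − sum of item variances/total variance) = (5/4)·(1 − 5.693/9.193) = 0.476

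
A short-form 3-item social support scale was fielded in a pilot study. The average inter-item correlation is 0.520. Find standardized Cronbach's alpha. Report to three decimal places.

Standardized α = k·r̄ / (1 + (k−1)·r̄) = 3 × 0.520 / (1 + 2 × 0.520)
  = 1.5600 / 2.0400 = 0.765

standardized Cronbach's alpha = 0.765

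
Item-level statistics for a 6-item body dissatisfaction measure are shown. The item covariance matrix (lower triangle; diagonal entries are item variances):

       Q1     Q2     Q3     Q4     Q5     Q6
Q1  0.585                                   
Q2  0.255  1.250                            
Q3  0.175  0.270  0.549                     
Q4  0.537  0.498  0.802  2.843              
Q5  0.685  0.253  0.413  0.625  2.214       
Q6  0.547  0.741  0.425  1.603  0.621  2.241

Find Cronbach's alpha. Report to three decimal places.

α = 0.763

sum of item variances = 0.585 + 1.250 + 0.549 + 2.843 + 2.214 + 2.241 = 9.682
Sum of the distinct covariances = 8.450
σ²_T = 9.682 + 2 × 8.450 = 26.582
α = (k/(k−1))·(1 − sum of item variances/σ²_T) = (6/5)·(1 − 9.682/26.582) = 0.763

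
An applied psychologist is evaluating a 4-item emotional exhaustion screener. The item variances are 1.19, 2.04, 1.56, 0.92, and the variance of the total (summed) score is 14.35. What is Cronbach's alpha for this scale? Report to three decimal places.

Σσ²ᵢ = 1.19 + 2.04 + 1.56 + 0.92 = 5.71
α = (k/(k−1))·(1 − Σσ²ᵢ/Var(T)) = (4/3)·(1 − 5.71/14.35) = 0.803

α = 0.803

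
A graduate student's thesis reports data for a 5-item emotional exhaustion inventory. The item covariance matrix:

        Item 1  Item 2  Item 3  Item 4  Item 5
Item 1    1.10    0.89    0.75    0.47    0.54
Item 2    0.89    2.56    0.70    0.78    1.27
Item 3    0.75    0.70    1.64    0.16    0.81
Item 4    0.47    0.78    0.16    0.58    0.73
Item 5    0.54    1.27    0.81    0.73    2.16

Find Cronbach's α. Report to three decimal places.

Σσ²ᵢ = 1.10 + 2.56 + 1.64 + 0.58 + 2.16 = 8.04
Sum of the distinct covariances = 7.10
σ²_total = 8.04 + 2 × 7.10 = 22.24
α = (k/(k−1))·(1 − Σσ²ᵢ/σ²_total) = (5/4)·(1 − 8.04/22.24) = 0.798

α = 0.798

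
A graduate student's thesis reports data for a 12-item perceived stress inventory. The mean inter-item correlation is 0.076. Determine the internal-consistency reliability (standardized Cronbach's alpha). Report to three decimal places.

standardized Cronbach's alpha = 0.497

Standardized α = k·r̄ / (1 + (k−1)·r̄) = 12 × 0.076 / (1 + 11 × 0.076)
  = 0.9120 / 1.8360 = 0.497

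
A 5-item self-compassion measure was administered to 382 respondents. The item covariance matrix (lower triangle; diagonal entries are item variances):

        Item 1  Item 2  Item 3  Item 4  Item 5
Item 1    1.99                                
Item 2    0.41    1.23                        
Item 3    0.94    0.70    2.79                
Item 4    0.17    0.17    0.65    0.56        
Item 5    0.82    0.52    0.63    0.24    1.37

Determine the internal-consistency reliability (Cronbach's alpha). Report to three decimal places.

Cronbach's alpha = 0.712

Σσ²ᵢ = 1.99 + 1.23 + 2.79 + 0.56 + 1.37 = 7.94
Sum of the distinct covariances = 5.25
σ²_T = 7.94 + 2 × 5.25 = 18.44
α = (k/(k−1))·(1 − Σσ²ᵢ/σ²_T) = (5/4)·(1 − 7.94/18.44) = 0.712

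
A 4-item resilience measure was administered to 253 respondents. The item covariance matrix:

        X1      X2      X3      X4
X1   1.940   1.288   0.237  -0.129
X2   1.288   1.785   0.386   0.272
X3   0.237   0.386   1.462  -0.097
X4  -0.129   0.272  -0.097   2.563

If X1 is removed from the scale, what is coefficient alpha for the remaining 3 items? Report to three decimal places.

Remaining items: X2, X3, X4 (k = 3).
ΣVar(i) = 1.785 + 1.462 + 2.563 = 5.810
total variance = 5.810 + 2 × 0.561 = 6.932
α (item deleted) = (3/2)·(1 − 5.810/6.932) = 0.243

α = 0.243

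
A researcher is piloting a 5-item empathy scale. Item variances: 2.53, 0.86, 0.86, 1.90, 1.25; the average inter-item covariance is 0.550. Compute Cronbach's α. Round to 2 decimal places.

sum of item variances = 2.53 + 0.86 + 0.86 + 1.90 + 1.25 = 7.40
Sum of the 10 distinct covariances = 10 × 0.550 = 5.500
total variance = sum of item variances + 2·Σcov = 7.40 + 2 × 5.500 = 18.400
α = (5/4)·(1 − 7.40/18.400) = 0.75

Cronbach's α = 0.75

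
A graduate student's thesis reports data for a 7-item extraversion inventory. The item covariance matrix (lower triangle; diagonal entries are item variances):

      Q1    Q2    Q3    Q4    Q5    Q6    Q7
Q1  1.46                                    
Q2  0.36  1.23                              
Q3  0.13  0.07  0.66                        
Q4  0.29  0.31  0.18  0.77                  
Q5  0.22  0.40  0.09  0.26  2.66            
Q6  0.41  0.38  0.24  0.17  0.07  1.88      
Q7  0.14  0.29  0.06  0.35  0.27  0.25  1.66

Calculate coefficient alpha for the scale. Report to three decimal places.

Σσ²ᵢ = 1.46 + 1.23 + 0.66 + 0.77 + 2.66 + 1.88 + 1.66 = 10.32
Sum of the distinct covariances = 4.94
total variance = 10.32 + 2 × 4.94 = 20.20
α = (k/(k−1))·(1 − Σσ²ᵢ/total variance) = (7/6)·(1 − 10.32/20.20) = 0.571

coefficient alpha = 0.571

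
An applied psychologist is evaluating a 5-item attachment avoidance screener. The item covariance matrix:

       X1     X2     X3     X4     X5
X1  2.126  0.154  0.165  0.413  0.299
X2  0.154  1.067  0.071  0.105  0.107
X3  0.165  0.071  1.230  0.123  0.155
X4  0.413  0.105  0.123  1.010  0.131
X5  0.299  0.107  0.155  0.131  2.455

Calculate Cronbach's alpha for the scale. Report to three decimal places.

α = 0.380

sum of item variances = 2.126 + 1.067 + 1.230 + 1.010 + 2.455 = 7.888
Σ_{i<j} σ_ij = 1.723
σ²_T = 7.888 + 2 × 1.723 = 11.334
α = (k/(k−1))·(1 − sum of item variances/σ²_T) = (5/4)·(1 − 7.888/11.334) = 0.380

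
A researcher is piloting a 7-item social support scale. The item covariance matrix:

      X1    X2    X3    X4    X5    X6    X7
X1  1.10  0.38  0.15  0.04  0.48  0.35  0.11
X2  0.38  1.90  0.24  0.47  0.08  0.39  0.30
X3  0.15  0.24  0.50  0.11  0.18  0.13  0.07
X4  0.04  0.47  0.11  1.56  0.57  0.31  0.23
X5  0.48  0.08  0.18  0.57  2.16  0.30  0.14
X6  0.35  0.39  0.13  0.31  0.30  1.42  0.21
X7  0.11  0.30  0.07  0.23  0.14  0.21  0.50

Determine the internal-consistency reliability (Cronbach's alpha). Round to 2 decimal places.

ΣVar(i) = 1.10 + 1.90 + 0.50 + 1.56 + 2.16 + 1.42 + 0.50 = 9.14
Sum of off-diagonal covariances = 5.24
total variance = 9.14 + 2 × 5.24 = 19.62
α = (k/(k−1))·(1 − ΣVar(i)/total variance) = (7/6)·(1 − 9.14/19.62) = 0.62

Cronbach's alpha = 0.62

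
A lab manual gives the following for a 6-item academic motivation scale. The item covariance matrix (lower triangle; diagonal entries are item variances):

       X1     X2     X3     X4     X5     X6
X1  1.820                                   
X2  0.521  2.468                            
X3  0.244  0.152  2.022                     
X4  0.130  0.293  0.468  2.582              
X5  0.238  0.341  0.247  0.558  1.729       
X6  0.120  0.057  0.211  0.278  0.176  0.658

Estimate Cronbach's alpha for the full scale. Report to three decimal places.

Cronbach's alpha = 0.500

sum of item variances = 1.820 + 2.468 + 2.022 + 2.582 + 1.729 + 0.658 = 11.279
Σ_{i<j} σ_ij = 4.034
total variance = 11.279 + 2 × 4.034 = 19.347
α = (k/(k−1))·(1 − sum of item variances/total variance) = (6/5)·(1 − 11.279/19.347) = 0.500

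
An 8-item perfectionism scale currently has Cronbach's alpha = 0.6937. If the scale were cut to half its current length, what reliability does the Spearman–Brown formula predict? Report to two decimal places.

predicted reliability = 0.53

Length factor m = 1/2
α' = m·α / (1 − (1−m)·α)
   = 1/2 × 0.6937 / (1 − (1 − 1/2) × 0.6937)
   = 0.3468 / 0.6532 = 0.53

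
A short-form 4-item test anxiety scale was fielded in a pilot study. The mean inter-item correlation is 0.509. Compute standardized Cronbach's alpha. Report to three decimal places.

Standardized α = k·r̄ / (1 + (k−1)·r̄) = 4 × 0.509 / (1 + 3 × 0.509)
  = 2.0360 / 2.5270 = 0.806

standardized Cronbach's alpha = 0.806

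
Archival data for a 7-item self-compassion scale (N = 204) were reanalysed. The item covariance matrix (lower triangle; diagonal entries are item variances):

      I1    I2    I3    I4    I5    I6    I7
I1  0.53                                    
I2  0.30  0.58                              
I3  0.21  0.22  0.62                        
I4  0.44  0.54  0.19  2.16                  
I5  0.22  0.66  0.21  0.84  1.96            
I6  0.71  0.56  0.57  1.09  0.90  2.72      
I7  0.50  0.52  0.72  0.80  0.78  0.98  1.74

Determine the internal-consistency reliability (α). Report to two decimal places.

α = 0.82

Σσᵢ² = 0.53 + 0.58 + 0.62 + 2.16 + 1.96 + 2.72 + 1.74 = 10.31
Σ_{i<j} σ_ij = 11.96
σ²_T = 10.31 + 2 × 11.96 = 34.23
α = (k/(k−1))·(1 − Σσᵢ²/σ²_T) = (7/6)·(1 − 10.31/34.23) = 0.82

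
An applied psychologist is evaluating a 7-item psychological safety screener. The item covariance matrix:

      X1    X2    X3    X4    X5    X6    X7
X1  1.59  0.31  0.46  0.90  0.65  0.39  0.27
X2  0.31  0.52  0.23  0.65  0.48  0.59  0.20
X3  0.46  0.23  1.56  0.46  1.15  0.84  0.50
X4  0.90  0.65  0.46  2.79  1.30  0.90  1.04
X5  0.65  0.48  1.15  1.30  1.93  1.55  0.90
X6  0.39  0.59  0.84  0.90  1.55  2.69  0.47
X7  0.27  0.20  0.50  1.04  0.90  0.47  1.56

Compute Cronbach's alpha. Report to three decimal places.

α = 0.808

ΣVar(i) = 1.59 + 0.52 + 1.56 + 2.79 + 1.93 + 2.69 + 1.56 = 12.64
Sum of off-diagonal covariances = 14.24
σ²_T = 12.64 + 2 × 14.24 = 41.12
α = (k/(k−1))·(1 − ΣVar(i)/σ²_T) = (7/6)·(1 − 12.64/41.12) = 0.808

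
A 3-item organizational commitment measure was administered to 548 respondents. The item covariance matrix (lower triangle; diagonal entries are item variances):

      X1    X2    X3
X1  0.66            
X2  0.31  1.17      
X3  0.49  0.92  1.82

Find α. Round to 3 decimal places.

sum of item variances = 0.66 + 1.17 + 1.82 = 3.65
Sum of off-diagonal covariances = 1.72
σ²_total = 3.65 + 2 × 1.72 = 7.09
α = (k/(k−1))·(1 − sum of item variances/σ²_total) = (3/2)·(1 − 3.65/7.09) = 0.728

α = 0.728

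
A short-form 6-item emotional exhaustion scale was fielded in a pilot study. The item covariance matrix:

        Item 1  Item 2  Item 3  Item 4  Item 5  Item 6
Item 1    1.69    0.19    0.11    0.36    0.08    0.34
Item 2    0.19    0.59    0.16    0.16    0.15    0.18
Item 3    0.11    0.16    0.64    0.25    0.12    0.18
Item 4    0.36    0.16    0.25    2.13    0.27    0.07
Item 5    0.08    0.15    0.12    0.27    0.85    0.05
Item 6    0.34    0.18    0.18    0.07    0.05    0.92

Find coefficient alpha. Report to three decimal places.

coefficient alpha = 0.527

ΣVar(i) = 1.69 + 0.59 + 0.64 + 2.13 + 0.85 + 0.92 = 6.82
Sum of the distinct covariances = 2.67
σ²_T = 6.82 + 2 × 2.67 = 12.16
α = (k/(k−1))·(1 − ΣVar(i)/σ²_T) = (6/5)·(1 − 6.82/12.16) = 0.527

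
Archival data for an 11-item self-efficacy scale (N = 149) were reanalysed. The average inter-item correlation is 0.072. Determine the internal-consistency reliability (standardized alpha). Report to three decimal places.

Standardized α = k·r̄ / (1 + (k−1)·r̄) = 11 × 0.072 / (1 + 10 × 0.072)
  = 0.7920 / 1.7200 = 0.460

α = 0.460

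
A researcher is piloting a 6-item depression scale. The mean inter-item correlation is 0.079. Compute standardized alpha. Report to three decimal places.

Standardized α = k·r̄ / (1 + (k−1)·r̄) = 6 × 0.079 / (1 + 5 × 0.079)
  = 0.4740 / 1.3950 = 0.340

standardized alpha = 0.340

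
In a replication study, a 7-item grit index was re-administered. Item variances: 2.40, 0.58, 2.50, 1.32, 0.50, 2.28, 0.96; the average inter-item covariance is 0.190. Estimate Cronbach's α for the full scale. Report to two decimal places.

sum of item variances = 2.40 + 0.58 + 2.50 + 1.32 + 0.50 + 2.28 + 0.96 = 10.54
Sum of the 21 distinct covariances = 21 × 0.190 = 3.990
total variance = sum of item variances + 2·Σcov = 10.54 + 2 × 3.990 = 18.520
α = (7/6)·(1 − 10.54/18.520) = 0.50

Cronbach's α = 0.50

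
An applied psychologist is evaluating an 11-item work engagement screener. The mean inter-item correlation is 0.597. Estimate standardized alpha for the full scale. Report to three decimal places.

standardized alpha = 0.942

Standardized α = k·r̄ / (1 + (k−1)·r̄) = 11 × 0.597 / (1 + 10 × 0.597)
  = 6.5670 / 6.9700 = 0.942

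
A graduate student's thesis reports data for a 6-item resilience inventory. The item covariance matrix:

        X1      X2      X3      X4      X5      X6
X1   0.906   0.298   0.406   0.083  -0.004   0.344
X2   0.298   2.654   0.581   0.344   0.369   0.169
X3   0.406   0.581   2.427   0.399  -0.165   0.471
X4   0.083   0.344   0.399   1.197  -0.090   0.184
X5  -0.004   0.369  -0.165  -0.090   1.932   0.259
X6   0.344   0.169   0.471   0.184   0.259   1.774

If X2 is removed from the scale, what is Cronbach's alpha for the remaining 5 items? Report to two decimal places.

Remaining items: X1, X3, X4, X5, X6 (k = 5).
Σσᵢ² = 0.906 + 2.427 + 1.197 + 1.932 + 1.774 = 8.236
σ²_T = 8.236 + 2 × 1.887 = 12.010
α (item deleted) = (5/4)·(1 − 8.236/12.010) = 0.39

Cronbach's alpha = 0.39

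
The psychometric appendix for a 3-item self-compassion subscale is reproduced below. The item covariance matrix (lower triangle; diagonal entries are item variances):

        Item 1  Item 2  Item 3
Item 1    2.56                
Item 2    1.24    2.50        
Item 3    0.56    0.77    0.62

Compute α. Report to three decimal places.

α = 0.713

sum of item variances = 2.56 + 2.50 + 0.62 = 5.68
Σ_{i<j} σ_ij = 2.57
σ²_T = 5.68 + 2 × 2.57 = 10.82
α = (k/(k−1))·(1 − sum of item variances/σ²_T) = (3/2)·(1 − 5.68/10.82) = 0.713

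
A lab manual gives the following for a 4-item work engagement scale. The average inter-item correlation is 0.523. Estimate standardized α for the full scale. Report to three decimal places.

Standardized α = k·r̄ / (1 + (k−1)·r̄) = 4 × 0.523 / (1 + 3 × 0.523)
  = 2.0920 / 2.5690 = 0.814

α = 0.814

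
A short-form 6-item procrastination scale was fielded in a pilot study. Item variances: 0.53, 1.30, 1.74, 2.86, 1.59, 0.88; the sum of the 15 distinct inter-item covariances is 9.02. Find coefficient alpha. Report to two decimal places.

sum of item variances = 0.53 + 1.30 + 1.74 + 2.86 + 1.59 + 0.88 = 8.90
Sum of distinct covariances = 9.02
Var(T) = sum of item variances + 2·Σcov = 8.90 + 2 × 9.02 = 26.94
α = (6/5)·(1 − 8.90/26.94) = 0.80

coefficient alpha = 0.80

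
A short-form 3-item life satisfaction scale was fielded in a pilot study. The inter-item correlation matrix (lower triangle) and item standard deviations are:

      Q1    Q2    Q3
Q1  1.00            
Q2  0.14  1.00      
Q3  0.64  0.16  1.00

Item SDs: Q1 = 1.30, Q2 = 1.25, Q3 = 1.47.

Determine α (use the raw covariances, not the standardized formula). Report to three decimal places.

α = 0.588

Σσ²ᵢ = 1.30² + 1.25² + 1.47² = 5.4134
Covariances σ_ij = r_ij · s_i · s_j:
  σ(Q1,Q2) = 0.14 × 1.30 × 1.25 = 0.2275
  σ(Q1,Q3) = 0.64 × 1.30 × 1.47 = 1.2230
  σ(Q2,Q3) = 0.16 × 1.25 × 1.47 = 0.2940
σ²_T = Σσ²ᵢ + 2·Σσ_ij = 5.4134 + 2 × 1.7445 = 8.9024
α = (3/2)·(1 − 5.4134/8.9024) = 0.588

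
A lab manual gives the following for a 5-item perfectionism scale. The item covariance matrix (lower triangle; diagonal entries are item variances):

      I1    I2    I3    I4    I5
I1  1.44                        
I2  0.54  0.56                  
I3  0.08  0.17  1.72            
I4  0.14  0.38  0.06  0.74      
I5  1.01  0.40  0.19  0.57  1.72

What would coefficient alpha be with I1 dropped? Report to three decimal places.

Remaining items: I2, I3, I4, I5 (k = 4).
sum of item variances = 0.56 + 1.72 + 0.74 + 1.72 = 4.74
σ²_T = 4.74 + 2 × 1.77 = 8.28
α (item deleted) = (4/3)·(1 − 4.74/8.28) = 0.570

coefficient alpha = 0.570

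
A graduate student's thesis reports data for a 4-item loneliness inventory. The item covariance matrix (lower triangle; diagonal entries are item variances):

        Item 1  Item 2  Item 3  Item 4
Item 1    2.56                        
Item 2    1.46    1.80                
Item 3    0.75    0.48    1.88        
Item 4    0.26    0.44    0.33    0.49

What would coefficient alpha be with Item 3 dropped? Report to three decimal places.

α = 0.707

Remaining items: Item 1, Item 2, Item 4 (k = 3).
Σσᵢ² = 2.56 + 1.80 + 0.49 = 4.85
σ²_total = 4.85 + 2 × 2.16 = 9.17
α (item deleted) = (3/2)·(1 − 4.85/9.17) = 0.707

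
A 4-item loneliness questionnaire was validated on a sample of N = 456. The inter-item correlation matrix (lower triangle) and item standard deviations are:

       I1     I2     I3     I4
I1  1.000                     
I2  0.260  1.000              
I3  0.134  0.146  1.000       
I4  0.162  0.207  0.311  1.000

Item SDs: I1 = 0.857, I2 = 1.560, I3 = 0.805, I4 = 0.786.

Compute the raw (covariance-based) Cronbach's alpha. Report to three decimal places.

α = 0.464

Σσ²ᵢ = 0.857² + 1.560² + 0.805² + 0.786² = 4.4339
Covariances σ_ij = r_ij · s_i · s_j:
  σ(I1,I2) = 0.260 × 0.857 × 1.560 = 0.3476
  σ(I1,I3) = 0.134 × 0.857 × 0.805 = 0.0924
  σ(I1,I4) = 0.162 × 0.857 × 0.786 = 0.1091
  σ(I2,I3) = 0.146 × 1.560 × 0.805 = 0.1833
  σ(I2,I4) = 0.207 × 1.560 × 0.786 = 0.2538
  σ(I3,I4) = 0.311 × 0.805 × 0.786 = 0.1968
σ²_T = Σσ²ᵢ + 2·Σσ_ij = 4.4339 + 2 × 1.1830 = 6.7999
α = (4/3)·(1 − 4.4339/6.7999) = 0.464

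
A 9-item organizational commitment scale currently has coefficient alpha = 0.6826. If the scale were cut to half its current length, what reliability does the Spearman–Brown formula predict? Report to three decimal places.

Length factor m = 1/2
α' = m·α / (1 − (1−m)·α)
   = 1/2 × 0.6826 / (1 − (1 − 1/2) × 0.6826)
   = 0.3413 / 0.6587 = 0.518

predicted reliability = 0.518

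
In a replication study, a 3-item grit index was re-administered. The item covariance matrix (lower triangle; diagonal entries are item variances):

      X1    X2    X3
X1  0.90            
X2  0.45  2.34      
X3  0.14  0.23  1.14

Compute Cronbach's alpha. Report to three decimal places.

sum of item variances = 0.90 + 2.34 + 1.14 = 4.38
Sum of the distinct covariances = 0.82
Var(T) = 4.38 + 2 × 0.82 = 6.02
α = (k/(k−1))·(1 − sum of item variances/Var(T)) = (3/2)·(1 − 4.38/6.02) = 0.409

Cronbach's alpha = 0.409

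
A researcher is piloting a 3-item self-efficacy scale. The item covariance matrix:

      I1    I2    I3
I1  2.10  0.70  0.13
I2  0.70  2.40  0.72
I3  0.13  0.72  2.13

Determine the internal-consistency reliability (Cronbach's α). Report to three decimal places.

Cronbach's α = 0.478

ΣVar(i) = 2.10 + 2.40 + 2.13 = 6.63
Σ_{i<j} σ_ij = 1.55
σ²_total = 6.63 + 2 × 1.55 = 9.73
α = (k/(k−1))·(1 − ΣVar(i)/σ²_total) = (3/2)·(1 − 6.63/9.73) = 0.478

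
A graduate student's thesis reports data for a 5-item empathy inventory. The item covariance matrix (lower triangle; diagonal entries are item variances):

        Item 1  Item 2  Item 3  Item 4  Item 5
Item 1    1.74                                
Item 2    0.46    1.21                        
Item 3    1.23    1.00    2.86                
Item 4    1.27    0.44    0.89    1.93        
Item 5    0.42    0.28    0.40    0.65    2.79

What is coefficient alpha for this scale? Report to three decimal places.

coefficient alpha = 0.715

Σσᵢ² = 1.74 + 1.21 + 2.86 + 1.93 + 2.79 = 10.53
Sum of off-diagonal covariances = 7.04
σ²_total = 10.53 + 2 × 7.04 = 24.61
α = (k/(k−1))·(1 − Σσᵢ²/σ²_total) = (5/4)·(1 − 10.53/24.61) = 0.715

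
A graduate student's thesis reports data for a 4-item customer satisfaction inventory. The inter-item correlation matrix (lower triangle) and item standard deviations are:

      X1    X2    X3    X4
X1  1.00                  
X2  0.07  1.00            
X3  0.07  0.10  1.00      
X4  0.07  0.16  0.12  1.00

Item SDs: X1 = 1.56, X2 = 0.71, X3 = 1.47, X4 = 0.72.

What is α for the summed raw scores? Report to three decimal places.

Σσ²ᵢ = 1.56² + 0.71² + 1.47² + 0.72² = 5.6170
Covariances σ_ij = r_ij · s_i · s_j:
  σ(X1,X2) = 0.07 × 1.56 × 0.71 = 0.0775
  σ(X1,X3) = 0.07 × 1.56 × 1.47 = 0.1605
  σ(X1,X4) = 0.07 × 1.56 × 0.72 = 0.0786
  σ(X2,X3) = 0.10 × 0.71 × 1.47 = 0.1044
  σ(X2,X4) = 0.16 × 0.71 × 0.72 = 0.0818
  σ(X3,X4) = 0.12 × 1.47 × 0.72 = 0.1270
σ²_T = Σσ²ᵢ + 2·Σσ_ij = 5.6170 + 2 × 0.6298 = 6.8766
α = (4/3)·(1 − 5.6170/6.8766) = 0.244

α = 0.244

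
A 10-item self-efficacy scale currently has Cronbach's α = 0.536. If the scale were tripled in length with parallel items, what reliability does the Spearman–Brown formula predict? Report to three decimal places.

predicted reliability = 0.776

Length factor m = 3
α' = m·α / (1 + (m−1)·α)
   = 3 × 0.536 / (1 + (3 − 1) × 0.536)
   = 1.6080 / 2.0720 = 0.776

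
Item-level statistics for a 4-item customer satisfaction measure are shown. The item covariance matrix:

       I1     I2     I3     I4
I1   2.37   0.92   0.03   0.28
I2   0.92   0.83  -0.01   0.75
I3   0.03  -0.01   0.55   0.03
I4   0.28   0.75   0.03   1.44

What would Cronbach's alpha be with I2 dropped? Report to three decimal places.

Remaining items: I1, I3, I4 (k = 3).
ΣVar(i) = 2.37 + 0.55 + 1.44 = 4.36
σ²_total = 4.36 + 2 × 0.34 = 5.04
α (item deleted) = (3/2)·(1 − 4.36/5.04) = 0.202

α = 0.202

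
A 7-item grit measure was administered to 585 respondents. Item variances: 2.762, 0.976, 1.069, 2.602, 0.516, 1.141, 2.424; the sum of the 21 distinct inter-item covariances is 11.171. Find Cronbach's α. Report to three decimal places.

Σσᵢ² = 2.762 + 0.976 + 1.069 + 2.602 + 0.516 + 1.141 + 2.424 = 11.490
Sum of distinct covariances = 11.171
total variance = Σσᵢ² + 2·Σcov = 11.490 + 2 × 11.171 = 33.832
α = (7/6)·(1 − 11.490/33.832) = 0.770

Cronbach's α = 0.770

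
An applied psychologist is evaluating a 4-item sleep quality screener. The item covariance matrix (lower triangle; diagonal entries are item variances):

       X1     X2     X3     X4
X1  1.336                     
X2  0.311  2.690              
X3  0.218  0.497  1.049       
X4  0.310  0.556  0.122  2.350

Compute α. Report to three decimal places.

Σσᵢ² = 1.336 + 2.690 + 1.049 + 2.350 = 7.425
Sum of off-diagonal covariances = 2.014
Var(T) = 7.425 + 2 × 2.014 = 11.453
α = (k/(k−1))·(1 − Σσᵢ²/Var(T)) = (4/3)·(1 − 7.425/11.453) = 0.469

α = 0.469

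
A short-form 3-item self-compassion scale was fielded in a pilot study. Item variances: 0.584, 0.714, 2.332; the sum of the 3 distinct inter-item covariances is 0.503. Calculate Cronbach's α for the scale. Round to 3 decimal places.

Cronbach's α = 0.325

Σσᵢ² = 0.584 + 0.714 + 2.332 = 3.630
Sum of distinct covariances = 0.503
total variance = Σσᵢ² + 2·Σcov = 3.630 + 2 × 0.503 = 4.636
α = (3/2)·(1 − 3.630/4.636) = 0.325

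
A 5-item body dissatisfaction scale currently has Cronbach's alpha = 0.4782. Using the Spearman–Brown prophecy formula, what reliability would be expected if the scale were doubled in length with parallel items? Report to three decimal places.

Length factor m = 2
α' = m·α / (1 + (m−1)·α)
   = 2 × 0.4782 / (1 + (2 − 1) × 0.4782)
   = 0.9564 / 1.4782 = 0.647

predicted reliability = 0.647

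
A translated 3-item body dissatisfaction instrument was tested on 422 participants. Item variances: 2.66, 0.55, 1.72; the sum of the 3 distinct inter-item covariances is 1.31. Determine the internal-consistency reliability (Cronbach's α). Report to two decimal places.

Σσᵢ² = 2.66 + 0.55 + 1.72 = 4.93
Sum of distinct covariances = 1.31
σ²_T = Σσᵢ² + 2·Σcov = 4.93 + 2 × 1.31 = 7.55
α = (3/2)·(1 − 4.93/7.55) = 0.52

α = 0.52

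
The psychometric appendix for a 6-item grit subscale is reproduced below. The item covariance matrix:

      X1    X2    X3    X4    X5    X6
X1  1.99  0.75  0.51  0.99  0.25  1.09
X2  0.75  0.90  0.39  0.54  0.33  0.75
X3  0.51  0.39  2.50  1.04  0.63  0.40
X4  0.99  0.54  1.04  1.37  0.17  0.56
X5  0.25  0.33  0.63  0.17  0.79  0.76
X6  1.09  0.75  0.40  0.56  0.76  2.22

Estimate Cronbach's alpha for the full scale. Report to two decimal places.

α = 0.78

sum of item variances = 1.99 + 0.90 + 2.50 + 1.37 + 0.79 + 2.22 = 9.77
Sum of the distinct covariances = 9.16
σ²_T = 9.77 + 2 × 9.16 = 28.09
α = (k/(k−1))·(1 − sum of item variances/σ²_T) = (6/5)·(1 − 9.77/28.09) = 0.78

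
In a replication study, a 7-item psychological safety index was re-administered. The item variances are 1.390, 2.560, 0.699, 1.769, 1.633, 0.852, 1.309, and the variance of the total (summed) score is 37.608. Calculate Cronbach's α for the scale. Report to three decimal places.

Cronbach's α = 0.850

Σσᵢ² = 1.390 + 2.560 + 0.699 + 1.769 + 1.633 + 0.852 + 1.309 = 10.212
α = (k/(k−1))·(1 − Σσᵢ²/σ²_T) = (7/6)·(1 − 10.212/37.608) = 0.850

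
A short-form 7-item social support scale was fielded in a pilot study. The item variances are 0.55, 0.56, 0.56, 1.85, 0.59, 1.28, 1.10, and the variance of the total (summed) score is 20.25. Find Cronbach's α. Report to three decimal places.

α = 0.793

Σσ²ᵢ = 0.55 + 0.56 + 0.56 + 1.85 + 0.59 + 1.28 + 1.10 = 6.49
α = (k/(k−1))·(1 − Σσ²ᵢ/total variance) = (7/6)·(1 − 6.49/20.25) = 0.793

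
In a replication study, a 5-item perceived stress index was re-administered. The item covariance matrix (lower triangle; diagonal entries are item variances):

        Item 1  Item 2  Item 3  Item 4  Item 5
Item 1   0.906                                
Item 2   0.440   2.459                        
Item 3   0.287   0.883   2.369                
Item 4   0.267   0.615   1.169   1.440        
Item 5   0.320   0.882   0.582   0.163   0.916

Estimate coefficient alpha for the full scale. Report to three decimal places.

α = 0.726

sum of item variances = 0.906 + 2.459 + 2.369 + 1.440 + 0.916 = 8.090
Sum of the distinct covariances = 5.608
σ²_T = 8.090 + 2 × 5.608 = 19.306
α = (k/(k−1))·(1 − sum of item variances/σ²_T) = (5/4)·(1 − 8.090/19.306) = 0.726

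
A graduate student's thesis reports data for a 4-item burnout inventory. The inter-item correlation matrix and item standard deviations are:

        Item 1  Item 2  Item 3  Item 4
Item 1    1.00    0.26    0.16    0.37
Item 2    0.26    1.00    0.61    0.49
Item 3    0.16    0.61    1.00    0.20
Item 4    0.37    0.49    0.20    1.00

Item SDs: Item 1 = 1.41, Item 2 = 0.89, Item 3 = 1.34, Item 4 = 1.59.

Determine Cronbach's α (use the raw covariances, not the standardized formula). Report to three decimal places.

Σσ²ᵢ = 1.41² + 0.89² + 1.34² + 1.59² = 7.1039
Covariances σ_ij = r_ij · s_i · s_j:
  σ(Item 1,Item 2) = 0.26 × 1.41 × 0.89 = 0.3263
  σ(Item 1,Item 3) = 0.16 × 1.41 × 1.34 = 0.3023
  σ(Item 1,Item 4) = 0.37 × 1.41 × 1.59 = 0.8295
  σ(Item 2,Item 3) = 0.61 × 0.89 × 1.34 = 0.7275
  σ(Item 2,Item 4) = 0.49 × 0.89 × 1.59 = 0.6934
  σ(Item 3,Item 4) = 0.20 × 1.34 × 1.59 = 0.4261
σ²_T = Σσ²ᵢ + 2·Σσ_ij = 7.1039 + 2 × 3.3051 = 13.7141
α = (4/3)·(1 − 7.1039/13.7141) = 0.643

Cronbach's α = 0.643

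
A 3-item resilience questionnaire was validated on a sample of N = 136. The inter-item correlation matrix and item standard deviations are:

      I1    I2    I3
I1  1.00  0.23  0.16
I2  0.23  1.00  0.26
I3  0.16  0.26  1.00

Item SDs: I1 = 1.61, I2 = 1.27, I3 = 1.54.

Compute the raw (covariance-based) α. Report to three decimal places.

Σσ²ᵢ = 1.61² + 1.27² + 1.54² = 6.5766
Covariances σ_ij = r_ij · s_i · s_j:
  σ(I1,I2) = 0.23 × 1.61 × 1.27 = 0.4703
  σ(I1,I3) = 0.16 × 1.61 × 1.54 = 0.3967
  σ(I2,I3) = 0.26 × 1.27 × 1.54 = 0.5085
σ²_T = Σσ²ᵢ + 2·Σσ_ij = 6.5766 + 2 × 1.3755 = 9.3276
α = (3/2)·(1 − 6.5766/9.3276) = 0.442

α = 0.442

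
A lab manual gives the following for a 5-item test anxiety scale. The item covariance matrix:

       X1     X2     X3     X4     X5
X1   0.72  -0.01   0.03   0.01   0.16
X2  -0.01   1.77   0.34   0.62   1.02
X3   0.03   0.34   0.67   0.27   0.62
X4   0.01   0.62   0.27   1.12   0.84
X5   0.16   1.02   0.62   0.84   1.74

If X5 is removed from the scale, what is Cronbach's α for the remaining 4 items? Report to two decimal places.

α = 0.49

Remaining items: X1, X2, X3, X4 (k = 4).
Σσᵢ² = 0.72 + 1.77 + 0.67 + 1.12 = 4.28
Var(T) = 4.28 + 2 × 1.26 = 6.80
α (item deleted) = (4/3)·(1 − 4.28/6.80) = 0.49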